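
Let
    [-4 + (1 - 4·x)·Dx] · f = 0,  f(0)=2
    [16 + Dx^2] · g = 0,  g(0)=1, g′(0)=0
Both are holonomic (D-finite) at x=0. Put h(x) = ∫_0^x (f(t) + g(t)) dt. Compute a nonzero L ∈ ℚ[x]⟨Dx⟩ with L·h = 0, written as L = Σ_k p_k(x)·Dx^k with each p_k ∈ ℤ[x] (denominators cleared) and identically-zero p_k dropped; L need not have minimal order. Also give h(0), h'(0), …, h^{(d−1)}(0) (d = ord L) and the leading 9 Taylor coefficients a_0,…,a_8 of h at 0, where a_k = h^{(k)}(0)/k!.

f: a_k = 2, 8, 32, 128, 512, 2048, 8192, 32768, 131072, …
g: a_k = 1, 0, -8, 0, 32/3, 0, -256/45, 0, 512/315, …
L₀ := lclm(L_f,L_g); ord L₀ ≤ 1+2.
∫: right-multiply L₀ by Dx.
L = (448 - 512·x + 1024·x^2)·Dx + (-48 + 320·x - 768·x^2 + 1024·x^3)·Dx^2 + (28 - 32·x + 64·x^2)·Dx^3 + (-3 + 20·x - 48·x^2 + 64·x^3)·Dx^4  (order 4).
h: a_k = 0, 3, 4, 8, 32, 1568/15, 1024/3, 368384/315, 4096, …
ICs: h(0) = 0, h′(0) = 3, h′′(0) = 8, h′′′(0) = 48.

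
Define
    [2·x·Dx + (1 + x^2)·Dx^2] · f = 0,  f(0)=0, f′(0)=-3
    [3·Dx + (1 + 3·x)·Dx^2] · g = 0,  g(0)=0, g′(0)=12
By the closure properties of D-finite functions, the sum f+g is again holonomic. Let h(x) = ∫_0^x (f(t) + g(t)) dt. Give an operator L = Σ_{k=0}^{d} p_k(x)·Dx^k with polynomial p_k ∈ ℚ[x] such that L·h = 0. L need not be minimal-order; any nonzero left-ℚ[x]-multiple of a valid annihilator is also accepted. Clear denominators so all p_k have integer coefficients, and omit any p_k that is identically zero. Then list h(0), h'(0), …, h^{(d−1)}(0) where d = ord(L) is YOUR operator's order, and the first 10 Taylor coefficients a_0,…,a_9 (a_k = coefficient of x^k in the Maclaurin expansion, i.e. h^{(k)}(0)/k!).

L = (-6 - 54·x + 18·x^2 + 18·x^3)·Dx^2 + (-20 - 12·x - 48·x^2 + 36·x^3 + 36·x^4)·Dx^3 + (-3 - 7·x + 6·x^2 + 2·x^3 + 9·x^4 + 9·x^5)·Dx^4  (order 4).
h: a_k = 0, 0, 9/2, -6, 37/4, -81/5, 323/10, -486/7, 8751/56, -729/2, …
ICs: h(0) = 0, h′(0) = 0, h′′(0) = 9, h′′′(0) = -36.

f: a_k = 0, -3, 0, 1, 0, -3/5, 0, 3/7, 0, -1/3, …
g: a_k = 0, 12, -18, 36, -81, 972/5, -486, 8748/7, -6561/2, 8748, …
Weyl lclm of L_f,L_g ⇒ L₀ (ord ≤ 4).
∫: right-multiply L₀ by Dx.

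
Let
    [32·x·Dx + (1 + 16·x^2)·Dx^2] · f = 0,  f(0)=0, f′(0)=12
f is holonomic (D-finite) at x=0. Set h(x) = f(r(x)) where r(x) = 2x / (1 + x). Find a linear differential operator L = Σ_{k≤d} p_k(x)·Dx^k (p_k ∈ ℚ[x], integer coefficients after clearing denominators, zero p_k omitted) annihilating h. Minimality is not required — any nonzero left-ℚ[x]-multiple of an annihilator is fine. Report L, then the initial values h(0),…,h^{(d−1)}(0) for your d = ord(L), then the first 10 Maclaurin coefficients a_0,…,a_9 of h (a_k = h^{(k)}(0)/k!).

L = (2 + 130·x)·Dx + (1 + 2·x + 65·x^2)·Dx^2  (order 2).
h: a_k = 0, 24, -24, -488, 1512, 83064/5, -93208, -4280664/7, 5614056, 62806088/3, …
ICs: h(0) = 0, h′(0) = 24.

f: a_k = 0, 12, 0, -64, 0, 3072/5, 0, -49152/7, 0, 262144/3, …
h₀=f(r): pull back L_f along r ⇒ L₀.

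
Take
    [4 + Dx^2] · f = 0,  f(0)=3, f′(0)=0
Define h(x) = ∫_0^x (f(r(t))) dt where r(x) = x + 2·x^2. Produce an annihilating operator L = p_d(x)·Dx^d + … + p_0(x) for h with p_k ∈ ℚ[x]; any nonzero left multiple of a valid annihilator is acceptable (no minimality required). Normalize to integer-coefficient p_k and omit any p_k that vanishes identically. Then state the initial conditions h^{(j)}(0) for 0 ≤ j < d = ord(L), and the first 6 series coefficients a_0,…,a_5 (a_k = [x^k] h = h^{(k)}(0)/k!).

f: a_k = 3, 0, -6, 0, 2, 0, …
h₀=f(r): pull back L_f along r ⇒ L₀.
h=∫₀ˣh₀: take L = L₀·Dx.
L = (4 + 48·x + 192·x^2 + 256·x^3)·Dx - 4·Dx^2 + (1 + 4·x)·Dx^3  (order 3).
h: a_k = 0, 3, 0, -2, -6, -22/5, …
ICs: h(0) = 0, h′(0) = 3, h′′(0) = 0.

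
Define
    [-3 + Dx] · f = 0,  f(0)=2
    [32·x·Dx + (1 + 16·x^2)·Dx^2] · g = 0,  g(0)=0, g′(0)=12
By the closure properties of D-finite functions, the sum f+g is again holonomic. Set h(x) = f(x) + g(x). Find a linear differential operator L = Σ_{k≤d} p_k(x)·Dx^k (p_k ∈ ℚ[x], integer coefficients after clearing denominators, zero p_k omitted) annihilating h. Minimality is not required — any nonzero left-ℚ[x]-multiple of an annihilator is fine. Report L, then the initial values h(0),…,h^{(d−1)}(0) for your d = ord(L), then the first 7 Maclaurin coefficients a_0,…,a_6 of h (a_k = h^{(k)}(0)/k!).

L = (96 - 288·x - 4608·x^2 - 4608·x^3)·Dx + (-41 + 1248·x^2 - 2304·x^4)·Dx^2 + (3 + 32·x + 96·x^2 + 512·x^3 + 768·x^4)·Dx^3  (order 3).
h: a_k = 2, 18, 9, -55, 27/4, 12369/20, 81/40, …
ICs: h(0) = 2, h′(0) = 18, h′′(0) = 18.

f: a_k = 2, 6, 9, 9, 27/4, 81/20, 81/40, …
g: a_k = 0, 12, 0, -64, 0, 3072/5, 0, …
L₀ := lclm(L_f,L_g); ord L₀ ≤ 1+2.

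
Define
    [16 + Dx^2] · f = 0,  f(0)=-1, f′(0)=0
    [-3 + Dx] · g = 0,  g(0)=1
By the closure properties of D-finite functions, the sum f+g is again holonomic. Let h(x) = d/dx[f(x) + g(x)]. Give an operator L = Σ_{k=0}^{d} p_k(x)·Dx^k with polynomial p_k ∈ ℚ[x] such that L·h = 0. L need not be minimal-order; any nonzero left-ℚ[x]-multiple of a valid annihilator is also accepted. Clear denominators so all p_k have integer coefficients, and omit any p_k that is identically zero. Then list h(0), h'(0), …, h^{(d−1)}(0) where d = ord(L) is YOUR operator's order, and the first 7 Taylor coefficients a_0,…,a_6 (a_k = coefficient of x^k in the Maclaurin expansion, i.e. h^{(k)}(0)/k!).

L = 48 - 16·Dx + 3·Dx^2 - Dx^3  (order 3).
h: a_k = 3, 25, 27/2, -175/6, 81/8, 965/24, 243/80, …
ICs: h(0) = 3, h′(0) = 25, h′′(0) = 27.

f: a_k = -1, 0, 8, 0, -32/3, 0, 256/45, …
g: a_k = 1, 3, 9/2, 9/2, 27/8, 81/40, 81/80, …
Weyl lclm of L_f,L_g ⇒ L₀ (ord ≤ 3).
Differentiate: ansatz ord ≤ ord L₀ ⇒ L.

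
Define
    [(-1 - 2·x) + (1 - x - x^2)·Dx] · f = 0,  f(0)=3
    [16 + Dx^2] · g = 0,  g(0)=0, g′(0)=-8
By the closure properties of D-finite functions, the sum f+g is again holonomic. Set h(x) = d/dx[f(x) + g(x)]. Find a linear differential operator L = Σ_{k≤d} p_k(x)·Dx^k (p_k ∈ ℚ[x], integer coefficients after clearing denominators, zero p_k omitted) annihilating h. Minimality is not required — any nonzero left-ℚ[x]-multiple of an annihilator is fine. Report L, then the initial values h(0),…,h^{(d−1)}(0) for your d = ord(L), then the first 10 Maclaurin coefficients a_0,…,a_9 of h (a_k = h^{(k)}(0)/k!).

L = (1472 + 2624·x + 2560·x^2 + 640·x^3 + 2240·x^4 + 2304·x^5 + 768·x^6) + (-272 - 112·x + 1008·x^2 - 160·x^3 - 800·x^4 + 576·x^5 + 896·x^6 + 256·x^7)·Dx + (92 + 164·x + 160·x^2 + 40·x^3 + 140·x^4 + 144·x^5 + 48·x^6)·Dx^2 + (-17 - 7·x + 63·x^2 - 10·x^3 - 50·x^4 + 36·x^5 + 56·x^6 + 16·x^7)·Dx^3  (order 3).
h: a_k = -5, 12, 91, 60, 104/3, 234, 21893/45, 816, 463679/315, 2670, …
ICs: h(0) = -5, h′(0) = 12, h′′(0) = 182.

f: a_k = 3, 3, 6, 9, 15, 24, 39, 63, 102, 165, …
g: a_k = 0, -8, 0, 64/3, 0, -256/15, 0, 2048/315, 0, -4096/2835, …
h₀=f+g: left-lcm gives L₀, ord ≤ 3.
Differentiate: ansatz ord ≤ ord L₀ ⇒ L.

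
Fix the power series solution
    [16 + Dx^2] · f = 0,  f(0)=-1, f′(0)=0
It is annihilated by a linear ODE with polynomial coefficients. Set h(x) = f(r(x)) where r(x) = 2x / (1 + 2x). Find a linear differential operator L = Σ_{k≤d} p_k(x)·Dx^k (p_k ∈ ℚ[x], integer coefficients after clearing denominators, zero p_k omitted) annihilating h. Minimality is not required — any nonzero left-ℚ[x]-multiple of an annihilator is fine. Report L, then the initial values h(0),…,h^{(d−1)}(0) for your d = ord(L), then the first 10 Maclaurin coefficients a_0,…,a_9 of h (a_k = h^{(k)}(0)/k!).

f: a_k = -1, 0, 8, 0, -32/3, 0, 256/45, 0, -512/315, 0, …
f∘r: x↦r, Dx↦Dx/r' in L_f ⇒ L₀.
L = 64 + (4 + 24·x + 48·x^2 + 32·x^3)·Dx + (1 + 8·x + 24·x^2 + 32·x^3 + 16·x^4)·Dx^2  (order 2).
h: a_k = -1, 0, 32, -128, 640/3, 1024/3, -175616/45, 83968/5, -3217408/63, 36732928/315, …
ICs: h(0) = -1, h′(0) = 0.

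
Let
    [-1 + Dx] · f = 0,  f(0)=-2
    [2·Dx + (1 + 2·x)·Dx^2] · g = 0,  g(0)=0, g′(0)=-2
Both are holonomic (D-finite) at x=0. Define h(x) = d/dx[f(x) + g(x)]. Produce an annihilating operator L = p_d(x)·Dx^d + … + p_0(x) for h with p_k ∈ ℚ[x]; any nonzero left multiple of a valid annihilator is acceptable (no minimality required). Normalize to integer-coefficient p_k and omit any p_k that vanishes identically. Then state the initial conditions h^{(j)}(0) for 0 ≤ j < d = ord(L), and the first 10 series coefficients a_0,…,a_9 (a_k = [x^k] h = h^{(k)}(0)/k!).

L = (-10 - 4·x) + (7 - 4·x - 4·x^2)·Dx + (3 + 8·x + 4·x^2)·Dx^2  (order 2).
h: a_k = -4, 2, -9, 47/3, -385/12, 3839/60, -46081/360, 645119/2520, -10321921/20160, 185794559/181440, …
ICs: h(0) = -4, h′(0) = 2.

f: a_k = -2, -2, -1, -1/3, -1/12, -1/60, -1/360, -1/2520, -1/20160, -1/181440, …
g: a_k = 0, -2, 2, -8/3, 4, -32/5, 32/3, -128/7, 32, -512/9, …
f+g: L₀ = lclm(L_f,L_g), ord ≤ 1+2.
Differentiate: ansatz ord ≤ ord L₀ ⇒ L.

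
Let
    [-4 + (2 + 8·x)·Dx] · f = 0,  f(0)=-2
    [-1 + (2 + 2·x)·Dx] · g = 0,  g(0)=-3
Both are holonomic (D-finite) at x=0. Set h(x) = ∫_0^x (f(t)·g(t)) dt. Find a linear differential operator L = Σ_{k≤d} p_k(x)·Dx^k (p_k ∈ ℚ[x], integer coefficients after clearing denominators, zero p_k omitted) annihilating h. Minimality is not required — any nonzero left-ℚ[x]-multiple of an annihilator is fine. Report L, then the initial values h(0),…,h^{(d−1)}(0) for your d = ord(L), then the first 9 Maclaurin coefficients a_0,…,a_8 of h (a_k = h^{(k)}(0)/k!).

L = (-5 - 8·x)·Dx + (2 + 10·x + 8·x^2)·Dx^2  (order 2).
h: a_k = 0, 6, 15/2, -9/4, 135/32, -2943/320, 5715/256, -210087/3584, 1337175/8192, …
ICs: h(0) = 0, h′(0) = 6.

f: a_k = -2, -4, 4, -8, 20, -56, 168, -528, 1716, …
g: a_k = -3, -3/2, 3/8, -3/16, 15/128, -21/256, 63/1024, -99/2048, 1287/32768, …
h₀=f·g: eliminate ⇒ L₀, order ≤ 1·1.
h=∫₀ˣh₀: take L = L₀·Dx.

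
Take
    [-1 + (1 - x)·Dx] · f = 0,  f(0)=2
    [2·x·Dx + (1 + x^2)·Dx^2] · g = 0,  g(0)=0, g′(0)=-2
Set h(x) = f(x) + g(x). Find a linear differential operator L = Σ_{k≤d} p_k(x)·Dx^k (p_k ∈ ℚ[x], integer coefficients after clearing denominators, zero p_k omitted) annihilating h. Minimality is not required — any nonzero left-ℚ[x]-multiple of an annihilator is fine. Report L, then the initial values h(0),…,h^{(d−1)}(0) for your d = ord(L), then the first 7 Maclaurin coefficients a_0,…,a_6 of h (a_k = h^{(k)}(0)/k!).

L = (-2 + 8·x + 6·x^2)·Dx + (4 - 2·x + 4·x^2 + 6·x^3)·Dx^2 + (-1 + x^4)·Dx^3  (order 3).
h: a_k = 2, 0, 2, 8/3, 2, 8/5, 2, …
ICs: h(0) = 2, h′(0) = 0, h′′(0) = 4.

f: a_k = 2, 2, 2, 2, 2, 2, 2, …
g: a_k = 0, -2, 0, 2/3, 0, -2/5, 0, …
Sum ⇒ L₀ = lclm(L_f,L_g) in ℚ(x)⟨Dx⟩.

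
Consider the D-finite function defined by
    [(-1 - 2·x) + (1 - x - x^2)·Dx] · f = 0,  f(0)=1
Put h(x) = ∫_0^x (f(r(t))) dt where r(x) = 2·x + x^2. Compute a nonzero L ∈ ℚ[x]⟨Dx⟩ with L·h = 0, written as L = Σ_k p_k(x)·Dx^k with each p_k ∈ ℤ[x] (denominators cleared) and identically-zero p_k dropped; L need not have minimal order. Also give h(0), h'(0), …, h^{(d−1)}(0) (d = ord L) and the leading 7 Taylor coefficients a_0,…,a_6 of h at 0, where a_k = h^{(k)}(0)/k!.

f: a_k = 1, 1, 2, 3, 5, 8, 13, …
Substitute x→r, Dx→(1/r')Dx; clear ⇒ L₀.
∫: right-multiply L₀ by Dx.
L = (2 + 10·x + 12·x^2 + 4·x^3)·Dx + (-1 + 2·x + 5·x^2 + 4·x^3 + x^4)·Dx^2  (order 2).
h: a_k = 0, 1, 1, 3, 8, 118/5, 217/3, …
ICs: h(0) = 0, h′(0) = 1.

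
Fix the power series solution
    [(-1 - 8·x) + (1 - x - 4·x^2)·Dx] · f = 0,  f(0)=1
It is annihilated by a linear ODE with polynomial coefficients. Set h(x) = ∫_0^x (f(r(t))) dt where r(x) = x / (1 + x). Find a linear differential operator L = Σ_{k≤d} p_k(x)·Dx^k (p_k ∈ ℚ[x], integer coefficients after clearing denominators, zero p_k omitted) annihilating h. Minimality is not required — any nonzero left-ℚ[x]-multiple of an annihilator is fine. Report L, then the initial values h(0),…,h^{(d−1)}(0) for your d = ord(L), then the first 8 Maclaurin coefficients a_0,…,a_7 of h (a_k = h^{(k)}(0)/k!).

L = (1 + 9·x)·Dx + (-1 - 2·x + 3·x^2 + 4·x^3)·Dx^2  (order 2).
h: a_k = 0, 1, 1/2, 4/3, 0, 16/5, -8/3, 80/7, …
ICs: h(0) = 0, h′(0) = 1.

f: a_k = 1, 1, 5, 9, 29, 65, 181, 441, …
L₀ from L_f via x↦r, Dx↦r'^{-1}Dx.
h=∫h₀ ⇒ L = L₀·Dx.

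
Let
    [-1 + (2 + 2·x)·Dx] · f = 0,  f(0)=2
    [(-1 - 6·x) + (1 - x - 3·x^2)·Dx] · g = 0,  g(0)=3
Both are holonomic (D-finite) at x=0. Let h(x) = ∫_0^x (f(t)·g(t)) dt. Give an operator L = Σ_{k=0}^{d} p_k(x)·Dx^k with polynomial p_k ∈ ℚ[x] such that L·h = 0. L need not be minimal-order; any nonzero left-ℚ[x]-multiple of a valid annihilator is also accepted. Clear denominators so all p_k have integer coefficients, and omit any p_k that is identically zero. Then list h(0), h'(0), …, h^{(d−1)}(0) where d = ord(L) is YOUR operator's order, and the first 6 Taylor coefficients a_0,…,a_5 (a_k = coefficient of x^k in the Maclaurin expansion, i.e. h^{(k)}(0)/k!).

L = (3 + 13·x + 9·x^2)·Dx + (-2 + 8·x^2 + 6·x^3)·Dx^2  (order 2).
h: a_k = 0, 6, 9/2, 35/4, 429/32, 8457/320, …
ICs: h(0) = 0, h′(0) = 6.

f: a_k = 2, 1, -1/4, 1/8, -5/64, 7/128, …
g: a_k = 3, 3, 12, 21, 57, 120, …
h₀=f·g: eliminate ⇒ L₀, order ≤ 1·1.
h=∫₀ˣh₀: take L = L₀·Dx.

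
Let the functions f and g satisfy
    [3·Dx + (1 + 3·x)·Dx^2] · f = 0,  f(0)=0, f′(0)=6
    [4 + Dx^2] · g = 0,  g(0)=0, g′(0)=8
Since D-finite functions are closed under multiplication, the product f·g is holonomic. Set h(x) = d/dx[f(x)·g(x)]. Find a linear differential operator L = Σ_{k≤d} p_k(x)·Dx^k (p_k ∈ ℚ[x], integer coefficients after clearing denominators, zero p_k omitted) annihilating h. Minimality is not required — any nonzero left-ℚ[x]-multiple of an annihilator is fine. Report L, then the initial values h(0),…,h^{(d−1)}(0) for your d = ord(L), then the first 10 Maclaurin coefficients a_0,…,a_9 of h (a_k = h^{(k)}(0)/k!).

L = (-21880 - 49536·x - 195264·x^2 - 252288·x^3 + 225504·x^4 + 746496·x^5 + 373248·x^6) + (-9384 - 44856·x - 47520·x^2 + 90720·x^3 + 311040·x^4 + 186624·x^5)·Dx + (-6026 - 16344·x - 53892·x^2 - 32832·x^3 + 182736·x^4 + 373248·x^5 + 186624·x^6)·Dx^2 + (-2346 - 11214·x - 11880·x^2 + 22680·x^3 + 77760·x^4 + 46656·x^5)·Dx^3 + (-139 - 990·x - 1269·x^2 + 7560·x^3 + 31590·x^4 + 46656·x^5 + 23328·x^6)·Dx^4  (order 4).
h: a_k = 0, 96, -216, 448, -1380, 4128, -60816/5, 755840/21, -747702/7, 300144416/945, …
ICs: h(0) = 0, h′(0) = 96, h′′(0) = -432, h′′′(0) = 2688.

f: a_k = 0, 6, -9, 18, -81/2, 486/5, -243, 4374/7, -6561/4, 4374, …
g: a_k = 0, 8, 0, -16/3, 0, 16/15, 0, -32/315, 0, 16/2835, …
f·g: L₀ = L_f ⊗_s L_g, ord ≤ 2·2.
h₀' ⇒ L via d/dx closure of L₀.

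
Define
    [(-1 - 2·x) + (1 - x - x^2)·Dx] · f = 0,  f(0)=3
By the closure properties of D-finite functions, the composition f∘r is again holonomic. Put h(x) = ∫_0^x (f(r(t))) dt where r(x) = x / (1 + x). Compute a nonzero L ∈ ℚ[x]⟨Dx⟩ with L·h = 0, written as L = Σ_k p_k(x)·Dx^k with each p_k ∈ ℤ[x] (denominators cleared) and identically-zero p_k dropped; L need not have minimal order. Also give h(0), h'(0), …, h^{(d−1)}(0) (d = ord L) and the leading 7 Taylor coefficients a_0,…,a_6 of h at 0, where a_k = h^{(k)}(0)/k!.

f: a_k = 3, 3, 6, 9, 15, 24, 39, …
L₀ from L_f via x↦r, Dx↦r'^{-1}Dx.
h=∫₀ˣh₀: take L = L₀·Dx.
L = (1 + 3·x)·Dx + (-1 - 2·x + x^3)·Dx^2  (order 2).
h: a_k = 0, 3, 3/2, 1, 0, 3/5, -1/2, …
ICs: h(0) = 0, h′(0) = 3.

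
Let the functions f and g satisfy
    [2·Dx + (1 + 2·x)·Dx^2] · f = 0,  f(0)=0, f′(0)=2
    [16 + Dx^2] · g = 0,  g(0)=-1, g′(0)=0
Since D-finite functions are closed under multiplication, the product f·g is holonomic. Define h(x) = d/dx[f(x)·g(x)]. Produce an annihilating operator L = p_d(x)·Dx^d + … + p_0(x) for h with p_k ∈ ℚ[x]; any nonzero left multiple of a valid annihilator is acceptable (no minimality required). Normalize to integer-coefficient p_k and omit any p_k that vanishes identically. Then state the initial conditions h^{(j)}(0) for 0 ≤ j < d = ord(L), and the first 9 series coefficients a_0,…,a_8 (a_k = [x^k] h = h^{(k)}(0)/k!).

L = (-896 + 28672·x + 282624·x^2 + 1032192·x^3 + 1826816·x^4 + 1572864·x^5 + 524288·x^6) + (576 + 12416·x + 66560·x^2 + 153600·x^3 + 163840·x^4 + 65536·x^5)·Dx + (280 + 6592·x + 44480·x^2 + 141312·x^3 + 234496·x^4 + 196608·x^5 + 65536·x^6)·Dx^2 + (36 + 776·x + 4160·x^2 + 9600·x^3 + 10240·x^4 + 4096·x^5)·Dx^3 + (21 + 300·x + 1676·x^2 + 4800·x^3 + 7520·x^4 + 6144·x^5 + 2048·x^6)·Dx^4  (order 4).
h: a_k = -2, 4, 40, -48, -32, 0, 1664/15, -7936/45, 31232/105, …
ICs: h(0) = -2, h′(0) = 4, h′′(0) = 80, h′′′(0) = -288.

f: a_k = 0, 2, -2, 8/3, -4, 32/5, -32/3, 128/7, -32, …
g: a_k = -1, 0, 8, 0, -32/3, 0, 256/45, 0, -512/315, …
L₀ := L_f ⊗_s L_g (sym. prod.), ord ≤ 4.
h=h₀': d/dx-closure on L₀ ⇒ L.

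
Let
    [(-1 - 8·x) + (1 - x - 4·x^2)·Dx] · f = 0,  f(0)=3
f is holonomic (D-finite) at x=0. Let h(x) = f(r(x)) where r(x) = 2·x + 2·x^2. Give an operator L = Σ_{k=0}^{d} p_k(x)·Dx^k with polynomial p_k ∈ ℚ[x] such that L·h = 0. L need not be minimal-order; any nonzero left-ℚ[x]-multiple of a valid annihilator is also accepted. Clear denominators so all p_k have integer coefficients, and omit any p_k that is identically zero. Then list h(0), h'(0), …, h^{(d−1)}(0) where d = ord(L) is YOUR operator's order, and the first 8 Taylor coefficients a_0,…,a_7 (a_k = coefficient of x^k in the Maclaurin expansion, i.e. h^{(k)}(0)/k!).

L = (2 + 36·x + 96·x^2 + 64·x^3) + (-1 + 2·x + 18·x^2 + 32·x^3 + 16·x^4)·Dx  (order 1).
h: a_k = 3, 6, 66, 336, 2100, 12456, 74520, 445824, …
ICs: h(0) = 3.

f: a_k = 3, 3, 15, 27, 87, 195, 543, 1323, …
L₀ from L_f via x↦r, Dx↦r'^{-1}Dx.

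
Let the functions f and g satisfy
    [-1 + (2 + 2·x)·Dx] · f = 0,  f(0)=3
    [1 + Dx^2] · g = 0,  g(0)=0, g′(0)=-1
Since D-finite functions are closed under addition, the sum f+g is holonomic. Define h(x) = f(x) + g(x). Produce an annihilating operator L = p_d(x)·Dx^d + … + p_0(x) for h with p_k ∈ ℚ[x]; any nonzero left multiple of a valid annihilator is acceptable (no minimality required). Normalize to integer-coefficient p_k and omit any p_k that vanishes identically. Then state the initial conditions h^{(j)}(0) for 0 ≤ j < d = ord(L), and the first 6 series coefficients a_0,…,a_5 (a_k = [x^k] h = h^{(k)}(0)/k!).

L = (-7 - 8·x - 4·x^2) + (6 + 22·x + 24·x^2 + 8·x^3)·Dx + (-7 - 8·x - 4·x^2)·Dx^2 + (6 + 22·x + 24·x^2 + 8·x^3)·Dx^3  (order 3).
h: a_k = 3, 1/2, -3/8, 17/48, -15/128, 283/3840, …
ICs: h(0) = 3, h′(0) = 1/2, h′′(0) = -3/4.

f: a_k = 3, 3/2, -3/8, 3/16, -15/128, 21/256, …
g: a_k = 0, -1, 0, 1/6, 0, -1/120, …
f+g: L₀ = lclm(L_f,L_g), ord ≤ 1+2.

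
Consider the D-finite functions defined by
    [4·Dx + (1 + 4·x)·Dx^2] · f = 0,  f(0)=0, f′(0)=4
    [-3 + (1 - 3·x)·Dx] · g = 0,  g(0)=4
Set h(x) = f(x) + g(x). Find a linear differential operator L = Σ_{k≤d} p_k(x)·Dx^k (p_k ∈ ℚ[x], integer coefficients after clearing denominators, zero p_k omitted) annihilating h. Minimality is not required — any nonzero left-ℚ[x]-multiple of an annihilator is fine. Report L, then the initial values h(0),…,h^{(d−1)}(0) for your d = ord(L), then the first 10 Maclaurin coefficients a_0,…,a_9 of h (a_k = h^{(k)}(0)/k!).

f: a_k = 0, 4, -8, 64/3, -64, 1024/5, -2048/3, 16384/7, -8192, 262144/9, …
g: a_k = 4, 12, 36, 108, 324, 972, 2916, 8748, 26244, 78732, …
Sum ⇒ L₀ = lclm(L_f,L_g) in ℚ(x)⟨Dx⟩.
L = (-204 - 144·x)·Dx + (-11 - 312·x - 288·x^2)·Dx^2 + (5 + 11·x - 54·x^2 - 72·x^3)·Dx^3  (order 3).
h: a_k = 4, 16, 28, 388/3, 260, 5884/5, 6700/3, 77620/7, 18052, 970732/9, …
ICs: h(0) = 4, h′(0) = 16, h′′(0) = 56.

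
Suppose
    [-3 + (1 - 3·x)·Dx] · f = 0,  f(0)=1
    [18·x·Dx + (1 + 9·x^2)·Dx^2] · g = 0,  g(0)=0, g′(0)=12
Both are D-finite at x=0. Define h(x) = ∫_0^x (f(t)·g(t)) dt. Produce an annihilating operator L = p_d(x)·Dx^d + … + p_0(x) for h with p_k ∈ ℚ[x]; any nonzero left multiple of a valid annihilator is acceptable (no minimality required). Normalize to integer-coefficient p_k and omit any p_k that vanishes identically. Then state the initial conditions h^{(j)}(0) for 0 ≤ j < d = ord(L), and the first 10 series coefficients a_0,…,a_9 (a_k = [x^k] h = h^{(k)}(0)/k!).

f: a_k = 1, 3, 9, 27, 81, 243, 729, 2187, 6561, 19683, …
g: a_k = 0, 12, 0, -36, 0, 972/5, 0, -8748/7, 0, 8748, …
h₀=f·g: eliminate ⇒ L₀, order ≤ 1·2.
∫: right-multiply L₀ by Dx.
L = 54·x·Dx + (6 - 18·x + 108·x^2)·Dx^2 + (-1 + 3·x - 9·x^2 + 27·x^3)·Dx^3  (order 3).
h: a_k = 0, 0, 6, 12, 18, 216/5, 702/5, 12636/35, 27702/35, 73872/35, …
ICs: h(0) = 0, h′(0) = 0, h′′(0) = 12.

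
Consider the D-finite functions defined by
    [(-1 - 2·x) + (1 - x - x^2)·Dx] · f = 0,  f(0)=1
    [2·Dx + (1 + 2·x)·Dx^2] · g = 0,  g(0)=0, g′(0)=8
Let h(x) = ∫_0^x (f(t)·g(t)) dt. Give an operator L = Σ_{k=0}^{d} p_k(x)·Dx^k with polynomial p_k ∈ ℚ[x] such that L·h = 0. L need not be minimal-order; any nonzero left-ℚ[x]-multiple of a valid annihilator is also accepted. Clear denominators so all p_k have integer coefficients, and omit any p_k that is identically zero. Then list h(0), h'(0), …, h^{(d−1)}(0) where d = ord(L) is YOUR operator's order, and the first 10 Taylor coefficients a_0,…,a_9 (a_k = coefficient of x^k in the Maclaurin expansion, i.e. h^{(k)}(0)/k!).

L = (4 + 8·x)·Dx + (10·x + 10·x^2)·Dx^2 + (-1 - x + 3·x^2 + 2·x^3)·Dx^3  (order 3).
h: a_k = 0, 0, 4, 0, 14/3, 8/15, 352/45, 104/105, 1667/105, 208/315, …
ICs: h(0) = 0, h′(0) = 0, h′′(0) = 8.

f: a_k = 1, 1, 2, 3, 5, 8, 13, 21, 34, 55, …
g: a_k = 0, 8, -8, 32/3, -16, 128/5, -128/3, 512/7, -128, 2048/9, …
f·g: L₀ = L_f ⊗_s L_g, ord ≤ 1·2.
h=∫₀ˣh₀: take L = L₀·Dx.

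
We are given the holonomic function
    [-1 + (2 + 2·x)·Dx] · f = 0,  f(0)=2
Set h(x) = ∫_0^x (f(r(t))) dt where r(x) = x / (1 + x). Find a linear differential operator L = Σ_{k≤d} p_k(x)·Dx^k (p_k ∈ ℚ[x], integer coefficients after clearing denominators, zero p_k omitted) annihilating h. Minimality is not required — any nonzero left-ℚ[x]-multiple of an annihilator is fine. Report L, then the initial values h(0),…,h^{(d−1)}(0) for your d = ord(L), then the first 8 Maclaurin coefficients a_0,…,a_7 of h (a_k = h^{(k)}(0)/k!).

f: a_k = 2, 1, -1/4, 1/8, -5/64, 7/128, -21/512, 33/1024, …
Change of var in L_f (x↦r) gives L₀.
∫: right-multiply L₀ by Dx.
L = -Dx + (2 + 6·x + 4·x^2)·Dx^2  (order 2).
h: a_k = 0, 2, 1/2, -5/12, 13/32, -141/320, 133/256, -2353/3584, …
ICs: h(0) = 0, h′(0) = 2.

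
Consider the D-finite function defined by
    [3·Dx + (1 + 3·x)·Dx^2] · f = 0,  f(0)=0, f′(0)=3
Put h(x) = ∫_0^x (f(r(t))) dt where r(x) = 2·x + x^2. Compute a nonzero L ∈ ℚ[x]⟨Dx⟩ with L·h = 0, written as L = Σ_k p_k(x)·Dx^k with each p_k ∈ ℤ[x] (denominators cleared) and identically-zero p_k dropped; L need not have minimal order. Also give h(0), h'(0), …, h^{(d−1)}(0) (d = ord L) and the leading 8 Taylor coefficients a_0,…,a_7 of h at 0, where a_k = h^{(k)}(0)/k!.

f: a_k = 0, 3, -9/2, 9, -81/4, 243/5, -243/2, 2187/7, …
Substitute x→r, Dx→(1/r')Dx; clear ⇒ L₀.
h=∫₀ˣh₀: take L = L₀·Dx.
L = (5 + 6·x + 3·x^2)·Dx^2 + (1 + 7·x + 9·x^2 + 3·x^3)·Dx^3  (order 3).
h: a_k = 0, 0, 3, -5, 27/2, -441/10, 801/5, -4365/7, …
ICs: h(0) = 0, h′(0) = 0, h′′(0) = 6.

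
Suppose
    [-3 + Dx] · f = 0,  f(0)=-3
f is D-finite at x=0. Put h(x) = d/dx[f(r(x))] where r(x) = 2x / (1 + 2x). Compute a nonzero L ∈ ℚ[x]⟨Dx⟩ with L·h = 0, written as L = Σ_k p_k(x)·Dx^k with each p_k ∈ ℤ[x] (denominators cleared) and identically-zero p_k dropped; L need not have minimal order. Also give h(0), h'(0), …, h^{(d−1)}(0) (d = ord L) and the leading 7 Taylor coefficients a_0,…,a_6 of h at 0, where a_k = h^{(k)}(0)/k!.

f: a_k = -3, -9, -27/2, -27/2, -81/8, -243/40, -243/80, …
Change of var in L_f (x↦r) gives L₀.
h=h₀': d/dx-closure on L₀ ⇒ L.
L = (2 - 8·x) + (-1 - 4·x - 4·x^2)·Dx  (order 1).
h: a_k = -18, -36, 108, -72, -252, 4968/5, -9864/5, …
ICs: h(0) = -18.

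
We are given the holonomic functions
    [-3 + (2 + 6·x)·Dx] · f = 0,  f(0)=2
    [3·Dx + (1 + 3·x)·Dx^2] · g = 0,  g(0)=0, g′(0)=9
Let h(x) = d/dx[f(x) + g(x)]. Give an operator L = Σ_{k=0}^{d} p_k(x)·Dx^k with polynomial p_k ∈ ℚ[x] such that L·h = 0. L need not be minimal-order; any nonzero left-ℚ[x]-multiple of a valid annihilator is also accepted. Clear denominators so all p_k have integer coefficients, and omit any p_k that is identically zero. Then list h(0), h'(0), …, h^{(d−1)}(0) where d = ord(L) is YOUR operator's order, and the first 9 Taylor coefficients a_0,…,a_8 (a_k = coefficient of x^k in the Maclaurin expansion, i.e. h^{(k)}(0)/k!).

f: a_k = 2, 3, -9/4, 27/8, -405/64, 1701/128, -15309/512, 72171/1024, -2814669/16384, …
g: a_k = 0, 9, -27/2, 27, -243/4, 729/5, -729/2, 6561/7, -19683/8, …
h₀=f+g: left-lcm gives L₀, ord ≤ 3.
Derive L from L₀ (diff closure).
L = 9 + (15 + 45·x)·Dx + (2 + 12·x + 18·x^2)·Dx^2  (order 2).
h: a_k = 12, -63/2, 729/8, -4293/16, 101817/128, -605799/256, 7223661/1024, -43125453/2048, 2061577737/32768, …
ICs: h(0) = 12, h′(0) = -63/2.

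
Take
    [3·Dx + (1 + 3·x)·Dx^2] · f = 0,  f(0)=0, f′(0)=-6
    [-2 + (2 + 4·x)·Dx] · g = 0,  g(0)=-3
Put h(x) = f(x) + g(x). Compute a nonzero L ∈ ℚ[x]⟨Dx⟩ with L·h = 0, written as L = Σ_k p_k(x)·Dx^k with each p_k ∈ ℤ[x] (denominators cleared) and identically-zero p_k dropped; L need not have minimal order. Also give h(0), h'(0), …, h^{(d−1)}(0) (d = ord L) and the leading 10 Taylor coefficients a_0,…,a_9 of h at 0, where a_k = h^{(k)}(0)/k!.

f: a_k = 0, -6, 9, -18, 81/2, -486/5, 243, -4374/7, 6561/4, -4374, …
g: a_k = -3, -3, 3/2, -3/2, 15/8, -21/8, 63/16, -99/16, 1287/128, -2145/128, …
f+g: L₀ = lclm(L_f,L_g), ord ≤ 2+1.
L = (18 + 18·x)·Dx + (30 + 108·x + 90·x^2)·Dx^2 + (4 + 26·x + 54·x^2 + 36·x^3)·Dx^3  (order 3).
h: a_k = -3, -9, 21/2, -39/2, 339/8, -3993/40, 3951/16, -70677/112, 211239/128, -562017/128, …
ICs: h(0) = -3, h′(0) = -9, h′′(0) = 21.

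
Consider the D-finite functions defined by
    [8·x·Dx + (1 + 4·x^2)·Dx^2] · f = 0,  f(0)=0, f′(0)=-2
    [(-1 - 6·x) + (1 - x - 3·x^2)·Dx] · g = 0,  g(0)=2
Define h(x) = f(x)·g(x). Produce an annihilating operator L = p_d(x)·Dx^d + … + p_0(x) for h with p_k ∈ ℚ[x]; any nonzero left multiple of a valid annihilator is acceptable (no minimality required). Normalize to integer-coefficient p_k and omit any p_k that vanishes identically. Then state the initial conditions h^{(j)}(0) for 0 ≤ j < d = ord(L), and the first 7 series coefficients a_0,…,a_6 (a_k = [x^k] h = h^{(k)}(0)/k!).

L = (6 + 8·x + 72·x^2) + (2 + 4·x + 16·x^2 + 72·x^3)·Dx + (-1 + x - x^2 + 4·x^3 + 12·x^4)·Dx^2  (order 2).
h: a_k = 0, -4, -4, -32/3, -68/3, -1012/15, -2032/15, …
ICs: h(0) = 0, h′(0) = -4.

f: a_k = 0, -2, 0, 8/3, 0, -32/5, 0, …
g: a_k = 2, 2, 8, 14, 38, 80, 194, …
f·g: L₀ = L_f ⊗_s L_g, ord ≤ 2·1.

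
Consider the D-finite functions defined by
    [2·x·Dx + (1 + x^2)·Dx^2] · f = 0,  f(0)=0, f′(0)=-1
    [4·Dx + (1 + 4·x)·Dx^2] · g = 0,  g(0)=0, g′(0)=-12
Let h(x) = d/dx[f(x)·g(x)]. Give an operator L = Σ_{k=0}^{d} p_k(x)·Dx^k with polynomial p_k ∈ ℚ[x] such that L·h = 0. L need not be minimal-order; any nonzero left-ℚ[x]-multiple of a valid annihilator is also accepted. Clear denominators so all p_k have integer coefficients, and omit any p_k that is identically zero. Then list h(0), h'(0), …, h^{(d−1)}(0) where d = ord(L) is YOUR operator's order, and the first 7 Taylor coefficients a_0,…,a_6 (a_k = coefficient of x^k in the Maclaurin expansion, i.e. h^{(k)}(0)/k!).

f: a_k = 0, -1, 0, 1/3, 0, -1/5, 0, …
g: a_k = 0, -12, 24, -64, 192, -3072/5, 2048, …
Sym-product of L_f,L_g gives L₀ (≤ ord 4).
Differentiate: ansatz ord ≤ ord L₀ ⇒ L.
L = (144 + 896·x + 560·x^2 + 2304·x^3 + 1920·x^4 + 3328·x^5 + 256·x^7) + (132 + 304·x + 2252·x^2 + 4144·x^3 + 8896·x^4 + 5952·x^5 + 8960·x^6 + 192·x^7 + 896·x^8)·Dx + (72 + 376·x + 912·x^2 + 2808·x^3 + 3720·x^4 + 6288·x^5 + 3072·x^6 + 4368·x^7 + 192·x^8 + 512·x^9)·Dx^2 + (5 + 48·x + 178·x^2 + 416·x^3 + 729·x^4 + 720·x^5 + 1008·x^6 + 384·x^7 + 516·x^8 + 32·x^9 + 64·x^10)·Dx^3  (order 3).
h: a_k = 0, 24, -72, 240, -920, 17864/5, -69608/5, …
ICs: h(0) = 0, h′(0) = 24, h′′(0) = -144.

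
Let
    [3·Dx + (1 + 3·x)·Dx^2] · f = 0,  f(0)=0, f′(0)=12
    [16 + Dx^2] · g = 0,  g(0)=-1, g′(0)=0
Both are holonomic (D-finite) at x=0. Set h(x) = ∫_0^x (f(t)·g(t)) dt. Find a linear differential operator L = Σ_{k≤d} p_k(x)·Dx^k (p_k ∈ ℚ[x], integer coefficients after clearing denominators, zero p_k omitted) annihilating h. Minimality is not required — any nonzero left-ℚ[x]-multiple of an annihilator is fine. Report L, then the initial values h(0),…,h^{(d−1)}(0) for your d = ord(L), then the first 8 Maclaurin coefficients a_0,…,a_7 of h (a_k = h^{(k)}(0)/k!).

L = (2272 + 127488·x + 781056·x^2 + 1769472·x^3 + 1327104·x^4)·Dx + (4416 + 50112·x + 165888·x^2 + 165888·x^3)·Dx^2 + (1022 + 19392·x + 102816·x^2 + 221184·x^3 + 165888·x^4)·Dx^3 + (276 + 3132·x + 10368·x^2 + 10368·x^3)·Dx^4 + (55 + 714·x + 3375·x^2 + 6912·x^3 + 5184·x^4)·Dx^5  (order 5).
h: a_k = 0, 0, -6, 6, 15, -63/5, -86/15, 30/7, …
ICs: h(0) = 0, h′(0) = 0, h′′(0) = -12, h′′′(0) = 36, h′′′′(0) = 360.

f: a_k = 0, 12, -18, 36, -81, 972/5, -486, 8748/7, …
g: a_k = -1, 0, 8, 0, -32/3, 0, 256/45, 0, …
f·g: L₀ = L_f ⊗_s L_g, ord ≤ 2·2.
Integrate: L := L₀·Dx.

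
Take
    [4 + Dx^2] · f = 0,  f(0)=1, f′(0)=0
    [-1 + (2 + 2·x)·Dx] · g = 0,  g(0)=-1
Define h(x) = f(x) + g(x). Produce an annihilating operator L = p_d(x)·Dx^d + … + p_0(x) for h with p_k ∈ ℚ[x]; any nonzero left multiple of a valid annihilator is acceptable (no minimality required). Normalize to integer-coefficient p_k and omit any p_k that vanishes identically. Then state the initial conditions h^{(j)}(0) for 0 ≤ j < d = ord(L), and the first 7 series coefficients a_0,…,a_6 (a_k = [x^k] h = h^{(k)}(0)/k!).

L = (-76 - 128·x - 64·x^2) + (120 + 376·x + 384·x^2 + 128·x^3)·Dx + (-19 - 32·x - 16·x^2)·Dx^2 + (30 + 94·x + 96·x^2 + 32·x^3)·Dx^3  (order 3).
h: a_k = 0, -1/2, -15/8, -1/16, 271/384, -7/256, -3151/46080, …
ICs: h(0) = 0, h′(0) = -1/2, h′′(0) = -15/4.

f: a_k = 1, 0, -2, 0, 2/3, 0, -4/45, …
g: a_k = -1, -1/2, 1/8, -1/16, 5/128, -7/256, 21/1024, …
Sum ⇒ L₀ = lclm(L_f,L_g) in ℚ(x)⟨Dx⟩.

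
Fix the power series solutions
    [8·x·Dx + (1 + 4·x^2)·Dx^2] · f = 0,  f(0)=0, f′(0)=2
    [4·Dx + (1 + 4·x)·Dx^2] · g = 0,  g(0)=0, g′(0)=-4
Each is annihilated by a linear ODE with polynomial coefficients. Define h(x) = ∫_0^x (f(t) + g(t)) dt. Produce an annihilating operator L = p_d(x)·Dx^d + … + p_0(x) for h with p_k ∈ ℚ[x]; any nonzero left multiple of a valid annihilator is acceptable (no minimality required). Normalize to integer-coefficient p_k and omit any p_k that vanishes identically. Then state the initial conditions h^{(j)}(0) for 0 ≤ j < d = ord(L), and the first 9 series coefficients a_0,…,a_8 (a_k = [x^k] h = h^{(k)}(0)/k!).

f: a_k = 0, 2, 0, -8/3, 0, 32/5, 0, -128/7, 0, …
g: a_k = 0, -4, 8, -64/3, 64, -1024/5, 2048/3, -16384/7, 8192, …
Weyl lclm of L_f,L_g ⇒ L₀ (ord ≤ 4).
h=∫₀ˣh₀: take L = L₀·Dx.
L = (-8 - 96·x + 96·x^2 + 128·x^3)·Dx^2 + (-10 - 16·x - 72·x^2 + 192·x^3 + 256·x^4)·Dx^3 + (-1 - 2·x + 8·x^2 + 8·x^3 + 48·x^4 + 64·x^5)·Dx^4  (order 4).
h: a_k = 0, 0, -1, 8/3, -6, 64/5, -496/15, 2048/21, -2064/7, …
ICs: h(0) = 0, h′(0) = 0, h′′(0) = -2, h′′′(0) = 16.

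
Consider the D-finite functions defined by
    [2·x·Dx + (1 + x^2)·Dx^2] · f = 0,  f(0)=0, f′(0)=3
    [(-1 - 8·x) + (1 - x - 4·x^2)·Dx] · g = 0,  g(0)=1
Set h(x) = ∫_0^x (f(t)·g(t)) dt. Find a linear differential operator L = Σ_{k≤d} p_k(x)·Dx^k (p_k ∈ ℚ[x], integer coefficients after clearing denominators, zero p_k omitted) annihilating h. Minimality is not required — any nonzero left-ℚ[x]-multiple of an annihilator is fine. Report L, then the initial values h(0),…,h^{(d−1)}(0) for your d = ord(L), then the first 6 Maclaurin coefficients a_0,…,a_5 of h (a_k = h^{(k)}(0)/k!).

f: a_k = 0, 3, 0, -1, 0, 3/5, …
g: a_k = 1, 1, 5, 9, 29, 65, …
Sym-product of L_f,L_g gives L₀ (≤ ord 2).
h=∫h₀ ⇒ L = L₀·Dx.
L = (8 + 2·x + 24·x^2)·Dx + (2 + 14·x + 4·x^2 + 24·x^3)·Dx^2 + (-1 + x + 3·x^2 + x^3 + 4·x^4)·Dx^3  (order 3).
h: a_k = 0, 0, 3/2, 1, 7/2, 26/5, …
ICs: h(0) = 0, h′(0) = 0, h′′(0) = 3.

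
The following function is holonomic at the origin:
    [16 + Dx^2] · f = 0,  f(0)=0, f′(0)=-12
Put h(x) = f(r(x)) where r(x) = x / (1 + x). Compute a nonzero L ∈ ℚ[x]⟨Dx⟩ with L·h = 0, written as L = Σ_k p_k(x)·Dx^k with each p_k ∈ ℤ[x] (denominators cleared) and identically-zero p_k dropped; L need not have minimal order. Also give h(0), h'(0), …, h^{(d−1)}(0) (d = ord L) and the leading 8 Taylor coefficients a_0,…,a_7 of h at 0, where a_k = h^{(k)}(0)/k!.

L = 16 + (2 + 6·x + 6·x^2 + 2·x^3)·Dx + (1 + 4·x + 6·x^2 + 4·x^3 + x^4)·Dx^2  (order 2).
h: a_k = 0, -12, 12, 20, -84, 772/5, -180, 9844/105, …
ICs: h(0) = 0, h′(0) = -12.

f: a_k = 0, -12, 0, 32, 0, -128/5, 0, 1024/105, …
f∘r: x↦r, Dx↦Dx/r' in L_f ⇒ L₀.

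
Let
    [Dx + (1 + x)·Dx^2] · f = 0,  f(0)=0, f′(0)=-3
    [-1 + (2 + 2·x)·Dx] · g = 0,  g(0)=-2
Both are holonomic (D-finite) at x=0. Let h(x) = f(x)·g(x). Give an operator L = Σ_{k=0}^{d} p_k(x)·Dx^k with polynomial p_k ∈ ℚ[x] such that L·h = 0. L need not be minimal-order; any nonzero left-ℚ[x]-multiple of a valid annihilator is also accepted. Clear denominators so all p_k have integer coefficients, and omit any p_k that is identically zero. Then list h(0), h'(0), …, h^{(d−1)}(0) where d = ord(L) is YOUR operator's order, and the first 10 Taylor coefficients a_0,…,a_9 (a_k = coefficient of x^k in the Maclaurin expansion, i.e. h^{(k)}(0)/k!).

L = 1 + (4 + 8·x + 4·x^2)·Dx^2  (order 2).
h: a_k = 0, 6, 0, -1/4, 1/4, -71/320, 31/160, -3043/17920, 2689/17920, -46027/344064, …
ICs: h(0) = 0, h′(0) = 6.

f: a_k = 0, -3, 3/2, -1, 3/4, -3/5, 1/2, -3/7, 3/8, -1/3, …
g: a_k = -2, -1, 1/4, -1/8, 5/64, -7/128, 21/512, -33/1024, 429/16384, -715/32768, …
Sym-product of L_f,L_g gives L₀ (≤ ord 2).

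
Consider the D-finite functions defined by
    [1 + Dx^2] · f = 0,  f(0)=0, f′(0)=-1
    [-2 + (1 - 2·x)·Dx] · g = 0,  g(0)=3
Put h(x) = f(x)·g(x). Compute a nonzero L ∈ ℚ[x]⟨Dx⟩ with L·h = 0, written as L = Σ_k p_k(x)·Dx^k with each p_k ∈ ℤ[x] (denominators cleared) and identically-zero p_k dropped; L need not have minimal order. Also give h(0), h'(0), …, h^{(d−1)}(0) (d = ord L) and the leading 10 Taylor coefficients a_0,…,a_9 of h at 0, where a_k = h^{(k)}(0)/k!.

L = (-1 + 2·x) + 4·Dx + (-1 + 2·x)·Dx^2  (order 2).
h: a_k = 0, -3, -6, -23/2, -23, -1841/40, -1841/20, -309287/1680, -309287/840, -12724951/17280, …
ICs: h(0) = 0, h′(0) = -3.

f: a_k = 0, -1, 0, 1/6, 0, -1/120, 0, 1/5040, 0, -1/362880, …
g: a_k = 3, 6, 12, 24, 48, 96, 192, 384, 768, 1536, …
Product ⇒ symmetric product L₀, ord ≤ 2.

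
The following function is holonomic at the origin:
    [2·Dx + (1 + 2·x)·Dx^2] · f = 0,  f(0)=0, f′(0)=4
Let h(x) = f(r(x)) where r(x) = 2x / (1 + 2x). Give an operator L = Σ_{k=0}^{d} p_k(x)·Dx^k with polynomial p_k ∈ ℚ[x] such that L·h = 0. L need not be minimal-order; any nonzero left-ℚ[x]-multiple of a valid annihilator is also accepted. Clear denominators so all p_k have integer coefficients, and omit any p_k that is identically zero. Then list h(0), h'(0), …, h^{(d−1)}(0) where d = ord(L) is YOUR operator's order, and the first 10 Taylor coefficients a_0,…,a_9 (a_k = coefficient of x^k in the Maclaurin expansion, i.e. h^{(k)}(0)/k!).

f: a_k = 0, 4, -4, 16/3, -8, 64/5, -64/3, 256/7, -64, 1024/9, …
Substitute x→r, Dx→(1/r')Dx; clear ⇒ L₀.
L = (8 + 24·x)·Dx + (1 + 8·x + 12·x^2)·Dx^2  (order 2).
h: a_k = 0, 8, -32, 416/3, -640, 15488/5, -46592/3, 559616/7, -419840, 20154368/9, …
ICs: h(0) = 0, h′(0) = 8.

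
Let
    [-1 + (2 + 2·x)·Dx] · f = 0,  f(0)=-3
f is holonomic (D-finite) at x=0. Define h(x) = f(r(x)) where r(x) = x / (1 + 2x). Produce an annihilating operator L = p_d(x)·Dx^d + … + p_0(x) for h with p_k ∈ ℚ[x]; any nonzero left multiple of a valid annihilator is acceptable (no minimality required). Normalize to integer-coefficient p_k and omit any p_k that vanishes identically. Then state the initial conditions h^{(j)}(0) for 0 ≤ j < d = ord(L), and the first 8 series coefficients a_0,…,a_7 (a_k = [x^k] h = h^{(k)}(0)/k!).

f: a_k = -3, -3/2, 3/8, -3/16, 15/128, -21/256, 63/1024, -99/2048, …
Substitute x→r, Dx→(1/r')Dx; clear ⇒ L₀.
L = -1 + (2 + 10·x + 12·x^2)·Dx  (order 1).
h: a_k = -3, -3/2, 27/8, -123/16, 2271/128, -10629/256, 100935/1024, -486315/2048, …
ICs: h(0) = -3.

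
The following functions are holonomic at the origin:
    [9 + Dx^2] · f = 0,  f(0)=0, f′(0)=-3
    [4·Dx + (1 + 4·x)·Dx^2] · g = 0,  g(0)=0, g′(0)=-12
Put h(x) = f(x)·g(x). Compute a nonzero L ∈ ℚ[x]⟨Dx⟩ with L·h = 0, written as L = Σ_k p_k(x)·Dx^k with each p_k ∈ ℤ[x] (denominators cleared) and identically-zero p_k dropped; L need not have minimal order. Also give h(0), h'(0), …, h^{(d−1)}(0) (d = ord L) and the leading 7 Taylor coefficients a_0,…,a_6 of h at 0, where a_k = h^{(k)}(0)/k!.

f: a_k = 0, -3, 0, 9/2, 0, -81/40, 0, …
g: a_k = 0, -12, 24, -64, 192, -3072/5, 2048, …
Product ⇒ symmetric product L₀, ord ≤ 4.
L = (-2043 - 1296·x + 44064·x^2 + 186624·x^3 + 186624·x^4) + (72 + 5472·x + 31104·x^2 + 41472·x^3)·Dx + (-182 + 864·x + 12096·x^2 + 41472·x^3 + 41472·x^4)·Dx^2 + (8 + 608·x + 3456·x^2 + 4608·x^3)·Dx^3 + (5 + 112·x + 800·x^2 + 2304·x^3 + 2304·x^4)·Dx^4  (order 4).
h: a_k = 0, 0, 36, -72, 138, -468, 3159/2, …
ICs: h(0) = 0, h′(0) = 0, h′′(0) = 72, h′′′(0) = -432.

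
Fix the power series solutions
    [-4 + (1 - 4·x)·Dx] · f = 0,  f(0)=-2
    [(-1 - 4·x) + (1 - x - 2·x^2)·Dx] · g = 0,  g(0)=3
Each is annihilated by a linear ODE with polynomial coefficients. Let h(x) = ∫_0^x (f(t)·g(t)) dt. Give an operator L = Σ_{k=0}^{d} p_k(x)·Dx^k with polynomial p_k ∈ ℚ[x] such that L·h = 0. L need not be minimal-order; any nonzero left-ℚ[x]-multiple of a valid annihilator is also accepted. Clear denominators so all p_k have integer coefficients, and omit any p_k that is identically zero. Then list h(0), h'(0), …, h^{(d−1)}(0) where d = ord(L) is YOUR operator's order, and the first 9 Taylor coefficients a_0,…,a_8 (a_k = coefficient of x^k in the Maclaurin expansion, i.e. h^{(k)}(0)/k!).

f: a_k = -2, -8, -32, -128, -512, -2048, -8192, -32768, -131072, …
g: a_k = 3, 3, 9, 15, 33, 63, 129, 255, 513, …
h₀=f·g: eliminate ⇒ L₀, order ≤ 1·1.
h=∫h₀ ⇒ L = L₀·Dx.
L = (-5 + 4·x + 24·x^2)·Dx + (1 - 5·x + 2·x^2 + 8·x^3)·Dx^2  (order 2).
h: a_k = 0, -6, -15, -46, -291/2, -2394/5, -1617, -39066/7, -78387/4, …
ICs: h(0) = 0, h′(0) = -6.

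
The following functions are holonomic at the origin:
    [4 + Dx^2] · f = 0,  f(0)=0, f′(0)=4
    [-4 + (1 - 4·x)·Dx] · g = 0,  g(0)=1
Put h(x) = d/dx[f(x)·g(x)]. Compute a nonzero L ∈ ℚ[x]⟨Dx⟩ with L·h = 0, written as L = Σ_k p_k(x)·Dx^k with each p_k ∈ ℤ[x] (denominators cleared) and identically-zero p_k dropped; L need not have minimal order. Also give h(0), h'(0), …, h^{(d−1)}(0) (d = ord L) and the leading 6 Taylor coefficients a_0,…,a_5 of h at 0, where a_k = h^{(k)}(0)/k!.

f: a_k = 0, 4, 0, -8/3, 0, 8/15, …
g: a_k = 1, 4, 16, 64, 256, 1024, …
L₀ := L_f ⊗_s L_g (sym. prod.), ord ≤ 2.
Derive L from L₀ (diff closure).
L = (-28 - 32·x + 64·x^2) + (-8 + 32·x)·Dx + (1 - 8·x + 16·x^2)·Dx^2  (order 2).
h: a_k = 4, 32, 184, 2944/3, 14728/3, 117824/5, …
ICs: h(0) = 4, h′(0) = 32.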